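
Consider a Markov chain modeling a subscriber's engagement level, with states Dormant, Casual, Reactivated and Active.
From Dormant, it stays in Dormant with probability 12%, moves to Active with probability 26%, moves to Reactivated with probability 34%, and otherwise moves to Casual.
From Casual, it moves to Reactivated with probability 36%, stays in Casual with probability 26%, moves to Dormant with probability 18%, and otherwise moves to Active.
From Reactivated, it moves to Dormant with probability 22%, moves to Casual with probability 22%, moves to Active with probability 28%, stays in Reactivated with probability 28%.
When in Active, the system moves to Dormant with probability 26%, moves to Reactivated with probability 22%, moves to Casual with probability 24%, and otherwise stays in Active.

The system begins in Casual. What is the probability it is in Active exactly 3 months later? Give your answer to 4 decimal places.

0.2564

Propagate the distribution vector 3 months from Casual.
After 0 months: (0.0000, 1.0000, 0.0000, 0.0000)
After 1 month: (0.1800, 0.2600, 0.3600, 0.2000)
After 2 months: (0.1996, 0.2452, 0.2996, 0.2556)
After 3 months: (0.2005, 0.2469, 0.2963, 0.2564)
P(in Active after 3 months) = 0.2564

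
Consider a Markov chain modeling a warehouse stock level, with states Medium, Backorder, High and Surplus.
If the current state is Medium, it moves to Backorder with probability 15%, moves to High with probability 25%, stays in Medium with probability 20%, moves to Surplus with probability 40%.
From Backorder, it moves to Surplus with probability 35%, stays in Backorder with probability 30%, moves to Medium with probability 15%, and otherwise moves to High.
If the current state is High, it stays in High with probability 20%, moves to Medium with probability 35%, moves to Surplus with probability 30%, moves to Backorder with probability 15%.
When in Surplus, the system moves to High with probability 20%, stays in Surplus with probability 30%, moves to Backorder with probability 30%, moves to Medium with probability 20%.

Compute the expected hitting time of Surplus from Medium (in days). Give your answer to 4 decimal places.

2.7159

Let t(s) be the expected number of days to first reach Surplus from state s, with t(Surplus) = 0. Conditioning on the first day:
t(Medium) = 1 + 0.2·t(Medium) + 0.15·t(Backorder) + 0.25·t(High)
t(Backorder) = 1 + 0.15·t(Medium) + 0.3·t(Backorder) + 0.2·t(High)
t(High) = 1 + 0.35·t(Medium) + 0.15·t(Backorder) + 0.2·t(High)
Solving: t(Medium) = 2.7159, t(Backorder) = 2.8604, t(High) = 2.9745.
Expected days from Medium to Surplus: 2.7159.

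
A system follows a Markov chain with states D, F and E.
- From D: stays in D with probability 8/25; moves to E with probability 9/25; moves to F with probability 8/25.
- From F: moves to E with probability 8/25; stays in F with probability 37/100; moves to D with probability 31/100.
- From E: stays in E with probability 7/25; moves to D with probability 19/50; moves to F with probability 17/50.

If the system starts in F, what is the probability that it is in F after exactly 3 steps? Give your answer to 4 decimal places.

Propagate the distribution vector 3 steps from F.
After 0 steps: (0.0000, 1.0000, 0.0000)
After 1 step: (0.3100, 0.3700, 0.3200)
After 2 steps: (0.3355, 0.3449, 0.3196)
After 3 steps: (0.3357, 0.3436, 0.3206)
P(in F after 3 steps) = 0.3436

0.3436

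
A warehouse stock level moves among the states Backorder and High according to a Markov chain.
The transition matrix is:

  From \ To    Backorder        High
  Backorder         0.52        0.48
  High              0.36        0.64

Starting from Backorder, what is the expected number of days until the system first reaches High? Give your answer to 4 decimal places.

Let t(s) be the expected number of days to first reach High from state s, with t(High) = 0. Conditioning on the first day:
t(Backorder) = 1 + 0.52·t(Backorder)
Solving: t(Backorder) = 2.0833.
Expected days from Backorder to High: 2.0833.

2.0833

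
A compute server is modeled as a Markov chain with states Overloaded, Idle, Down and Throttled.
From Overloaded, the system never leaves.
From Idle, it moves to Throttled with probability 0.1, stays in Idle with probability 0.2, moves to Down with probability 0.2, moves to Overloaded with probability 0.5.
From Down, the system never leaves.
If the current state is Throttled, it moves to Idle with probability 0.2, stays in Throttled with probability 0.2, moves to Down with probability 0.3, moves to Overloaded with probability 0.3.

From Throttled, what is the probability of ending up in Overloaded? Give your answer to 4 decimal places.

Let h(s) be the probability of absorption at Overloaded starting from transient state s. Then h(Overloaded) = 1 and h(Down) = 0. By first-step analysis:
h(Idle) = 0.5·1 + 0.2·h(Idle) + 0.2·0 + 0.1·h(Throttled)
h(Throttled) = 0.3·1 + 0.2·h(Idle) + 0.3·0 + 0.2·h(Throttled)
Solving: h(Idle) = 0.6935, h(Throttled) = 0.5484.
Starting from Throttled, the probability is 0.5484.

0.5484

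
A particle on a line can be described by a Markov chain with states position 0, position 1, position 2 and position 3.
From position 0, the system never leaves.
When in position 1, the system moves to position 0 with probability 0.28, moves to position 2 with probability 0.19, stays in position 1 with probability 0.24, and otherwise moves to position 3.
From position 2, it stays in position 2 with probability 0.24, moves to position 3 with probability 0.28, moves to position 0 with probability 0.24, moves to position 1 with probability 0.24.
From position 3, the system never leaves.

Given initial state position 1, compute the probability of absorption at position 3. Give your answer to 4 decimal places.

Let h(s) be the probability of absorption at position 3 starting from transient state s. Then h(position 3) = 1 and h(position 0) = 0. By first-step analysis:
h(position 1) = 0.28·0 + 0.24·h(position 1) + 0.19·h(position 2) + 0.29·1
h(position 2) = 0.24·0 + 0.24·h(position 1) + 0.24·h(position 2) + 0.28·1
Solving: h(position 1) = 0.5143, h(position 2) = 0.5308.
Starting from position 1, the probability is 0.5143.

0.5143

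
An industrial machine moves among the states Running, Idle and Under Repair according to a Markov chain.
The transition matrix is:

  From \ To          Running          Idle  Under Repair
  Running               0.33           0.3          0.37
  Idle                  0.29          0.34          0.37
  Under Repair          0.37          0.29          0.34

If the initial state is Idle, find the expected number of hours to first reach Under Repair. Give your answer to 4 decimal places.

Let t(s) be the expected number of hours to first reach Under Repair from state s, with t(Under Repair) = 0. Conditioning on the first hour:
t(Running) = 1 + 0.33·t(Running) + 0.3·t(Idle)
t(Idle) = 1 + 0.29·t(Running) + 0.34·t(Idle)
Solving: t(Running) = 2.7027, t(Idle) = 2.7027.
Expected hours from Idle to Under Repair: 2.7027.

2.7027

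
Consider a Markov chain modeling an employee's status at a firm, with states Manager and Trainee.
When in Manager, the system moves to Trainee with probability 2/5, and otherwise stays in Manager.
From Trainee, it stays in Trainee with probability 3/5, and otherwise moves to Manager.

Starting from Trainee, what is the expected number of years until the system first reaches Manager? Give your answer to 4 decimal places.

2.5000

Let t(s) be the expected number of years to first reach Manager from state s, with t(Manager) = 0. Conditioning on the first year:
t(Trainee) = 1 + 0.6·t(Trainee)
Solving: t(Trainee) = 2.5000.
Expected years from Trainee to Manager: 2.5000.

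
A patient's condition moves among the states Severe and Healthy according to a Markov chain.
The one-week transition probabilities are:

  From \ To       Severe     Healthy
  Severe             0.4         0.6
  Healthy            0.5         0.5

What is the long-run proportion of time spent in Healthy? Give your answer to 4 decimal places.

0.5455

Let the stationary distribution be π with π = πP and π_1 + π_2 = 1.
π_1 = 0.4·π_1 + 0.5·π_2
Solving with the normalization constraint gives π = (0.4545, 0.5455).
So the stationary probability of Healthy is 0.5455.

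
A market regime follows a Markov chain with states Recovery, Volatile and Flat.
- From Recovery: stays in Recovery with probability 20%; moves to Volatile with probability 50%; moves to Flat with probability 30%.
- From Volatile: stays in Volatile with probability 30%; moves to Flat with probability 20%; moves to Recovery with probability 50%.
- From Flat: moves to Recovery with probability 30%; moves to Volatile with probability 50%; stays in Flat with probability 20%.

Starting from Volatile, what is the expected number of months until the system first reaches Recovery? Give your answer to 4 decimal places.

2.1739

Let t(s) be the expected number of months to first reach Recovery from state s, with t(Recovery) = 0. Conditioning on the first month:
t(Volatile) = 1 + 0.3·t(Volatile) + 0.2·t(Flat)
t(Flat) = 1 + 0.5·t(Volatile) + 0.2·t(Flat)
Solving: t(Volatile) = 2.1739, t(Flat) = 2.6087.
Expected months from Volatile to Recovery: 2.1739.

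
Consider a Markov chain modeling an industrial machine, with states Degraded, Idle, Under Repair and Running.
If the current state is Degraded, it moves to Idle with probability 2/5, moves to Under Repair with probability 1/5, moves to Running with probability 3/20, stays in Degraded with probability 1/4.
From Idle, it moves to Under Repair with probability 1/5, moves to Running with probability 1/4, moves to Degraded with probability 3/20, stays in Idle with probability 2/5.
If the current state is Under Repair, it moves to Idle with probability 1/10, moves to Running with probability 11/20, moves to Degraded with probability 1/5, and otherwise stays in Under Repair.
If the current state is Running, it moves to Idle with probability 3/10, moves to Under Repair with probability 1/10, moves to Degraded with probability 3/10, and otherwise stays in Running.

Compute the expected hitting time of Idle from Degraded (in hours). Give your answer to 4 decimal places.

3.0801

Let t(s) be the expected number of hours to first reach Idle from state s, with t(Idle) = 0. Conditioning on the first hour:
t(Degraded) = 1 + 0.25·t(Degraded) + 0.2·t(Under Repair) + 0.15·t(Running)
t(Under Repair) = 1 + 0.2·t(Degraded) + 0.15·t(Under Repair) + 0.55·t(Running)
t(Running) = 1 + 0.3·t(Degraded) + 0.1·t(Under Repair) + 0.3·t(Running)
Solving: t(Degraded) = 3.0801, t(Under Repair) = 4.0545, t(Running) = 3.3278.
Expected hours from Degraded to Idle: 3.0801.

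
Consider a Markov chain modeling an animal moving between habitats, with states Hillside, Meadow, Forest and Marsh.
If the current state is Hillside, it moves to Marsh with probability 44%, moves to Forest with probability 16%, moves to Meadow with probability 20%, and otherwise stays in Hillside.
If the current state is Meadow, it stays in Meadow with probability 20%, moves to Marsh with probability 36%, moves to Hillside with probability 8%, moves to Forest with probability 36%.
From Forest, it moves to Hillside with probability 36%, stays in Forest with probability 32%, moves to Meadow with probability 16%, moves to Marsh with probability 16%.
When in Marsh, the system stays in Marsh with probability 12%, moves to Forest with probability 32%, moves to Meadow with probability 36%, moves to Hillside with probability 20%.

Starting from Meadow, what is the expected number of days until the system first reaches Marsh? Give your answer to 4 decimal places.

Let t(s) be the expected number of days to first reach Marsh from state s, with t(Marsh) = 0. Conditioning on the first day:
t(Hillside) = 1 + 0.2·t(Hillside) + 0.2·t(Meadow) + 0.16·t(Forest)
t(Meadow) = 1 + 0.08·t(Hillside) + 0.2·t(Meadow) + 0.36·t(Forest)
t(Forest) = 1 + 0.36·t(Hillside) + 0.16·t(Meadow) + 0.32·t(Forest)
Solving: t(Hillside) = 2.7877, t(Meadow) = 3.1927, t(Forest) = 3.6977.
Expected days from Meadow to Marsh: 3.1927.

3.1927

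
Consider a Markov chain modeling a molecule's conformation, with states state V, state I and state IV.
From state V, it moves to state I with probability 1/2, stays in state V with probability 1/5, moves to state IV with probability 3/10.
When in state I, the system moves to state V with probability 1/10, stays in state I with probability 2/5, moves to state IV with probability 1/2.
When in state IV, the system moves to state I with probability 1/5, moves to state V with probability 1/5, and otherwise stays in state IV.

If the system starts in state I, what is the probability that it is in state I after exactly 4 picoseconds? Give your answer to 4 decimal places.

Propagate the distribution vector 4 picoseconds from state I.
After 0 picoseconds: (0.0000, 1.0000, 0.0000)
After 1 picosecond: (0.1000, 0.4000, 0.5000)
After 2 picoseconds: (0.1600, 0.3100, 0.5300)
After 3 picoseconds: (0.1690, 0.3100, 0.5210)
After 4 picoseconds: (0.1690, 0.3127, 0.5183)
P(in state I after 4 picoseconds) = 0.3127

0.3127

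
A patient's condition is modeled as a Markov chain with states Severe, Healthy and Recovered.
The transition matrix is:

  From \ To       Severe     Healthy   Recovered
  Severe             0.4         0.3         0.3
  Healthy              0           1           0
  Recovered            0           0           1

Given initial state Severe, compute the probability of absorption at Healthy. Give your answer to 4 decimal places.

0.5000

Let h(s) be the probability of absorption at Healthy starting from transient state s. Then h(Healthy) = 1 and h(Recovered) = 0. By first-step analysis:
h(Severe) = 0.4·h(Severe) + 0.3·1 + 0.3·0
Solving: h(Severe) = 0.5000.
Starting from Severe, the probability is 0.5000.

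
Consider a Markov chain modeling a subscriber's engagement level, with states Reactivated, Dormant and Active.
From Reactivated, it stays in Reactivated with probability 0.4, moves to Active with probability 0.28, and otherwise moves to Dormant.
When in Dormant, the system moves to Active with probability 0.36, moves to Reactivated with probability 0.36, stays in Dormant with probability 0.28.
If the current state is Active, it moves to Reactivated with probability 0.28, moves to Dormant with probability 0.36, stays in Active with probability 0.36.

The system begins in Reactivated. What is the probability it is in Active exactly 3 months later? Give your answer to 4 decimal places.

Propagate the distribution vector 3 months from Reactivated.
After 0 months: (1.0000, 0.0000, 0.0000)
After 1 month: (0.4000, 0.3200, 0.2800)
After 2 months: (0.3536, 0.3184, 0.3280)
After 3 months: (0.3479, 0.3204, 0.3317)
P(in Active after 3 months) = 0.3317

0.3317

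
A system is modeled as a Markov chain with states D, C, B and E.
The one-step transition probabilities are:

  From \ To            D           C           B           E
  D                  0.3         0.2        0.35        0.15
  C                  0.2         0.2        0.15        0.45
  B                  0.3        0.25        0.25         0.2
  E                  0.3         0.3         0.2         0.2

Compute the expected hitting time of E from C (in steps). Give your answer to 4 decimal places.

Let t(s) be the expected number of steps to first reach E from state s, with t(E) = 0. Conditioning on the first step:
t(D) = 1 + 0.3·t(D) + 0.2·t(C) + 0.35·t(B)
t(C) = 1 + 0.2·t(D) + 0.2·t(C) + 0.15·t(B)
t(B) = 1 + 0.3·t(D) + 0.25·t(C) + 0.25·t(B)
Solving: t(D) = 4.3830, t(C) = 3.1194, t(B) = 4.1264.
Expected steps from C to E: 3.1194.

3.1194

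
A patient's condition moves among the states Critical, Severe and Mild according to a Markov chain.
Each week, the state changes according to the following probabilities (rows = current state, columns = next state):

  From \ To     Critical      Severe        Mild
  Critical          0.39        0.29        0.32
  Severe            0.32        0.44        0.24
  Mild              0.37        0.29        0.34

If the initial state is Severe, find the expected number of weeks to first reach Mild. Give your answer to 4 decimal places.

3.7379

Let t(s) be the expected number of weeks to first reach Mild from state s, with t(Mild) = 0. Conditioning on the first week:
t(Critical) = 1 + 0.39·t(Critical) + 0.29·t(Severe)
t(Severe) = 1 + 0.32·t(Critical) + 0.44·t(Severe)
Solving: t(Critical) = 3.4164, t(Severe) = 3.7379.
Expected weeks from Severe to Mild: 3.7379.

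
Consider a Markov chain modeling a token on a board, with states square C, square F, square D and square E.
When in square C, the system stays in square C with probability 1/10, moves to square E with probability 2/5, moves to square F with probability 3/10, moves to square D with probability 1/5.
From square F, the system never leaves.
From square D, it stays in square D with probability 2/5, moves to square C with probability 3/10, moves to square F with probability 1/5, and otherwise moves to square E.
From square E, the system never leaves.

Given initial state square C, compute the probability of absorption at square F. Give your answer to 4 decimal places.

Let h(s) be the probability of absorption at square F starting from transient state s. Then h(square F) = 1 and h(square E) = 0. By first-step analysis:
h(square C) = 0.1·h(square C) + 0.3·1 + 0.2·h(square D) + 0.4·0
h(square D) = 0.3·h(square C) + 0.2·1 + 0.4·h(square D) + 0.1·0
Solving: h(square C) = 0.4583, h(square D) = 0.5625.
Starting from square C, the probability is 0.4583.

0.4583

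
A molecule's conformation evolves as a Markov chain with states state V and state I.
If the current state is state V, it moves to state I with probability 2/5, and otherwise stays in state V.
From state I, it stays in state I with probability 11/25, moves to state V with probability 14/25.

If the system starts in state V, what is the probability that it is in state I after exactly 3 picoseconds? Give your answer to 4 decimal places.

Propagate the distribution vector 3 picoseconds from state V.
After 0 picoseconds: (1.0000, 0.0000)
After 1 picosecond: (0.6000, 0.4000)
After 2 picoseconds: (0.5840, 0.4160)
After 3 picoseconds: (0.5834, 0.4166)
P(in state I after 3 picoseconds) = 0.4166

0.4166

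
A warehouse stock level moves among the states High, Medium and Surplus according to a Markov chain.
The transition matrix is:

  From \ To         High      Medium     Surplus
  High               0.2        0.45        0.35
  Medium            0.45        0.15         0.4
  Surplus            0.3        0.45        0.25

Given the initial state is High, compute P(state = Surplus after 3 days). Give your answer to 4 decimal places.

Propagate the distribution vector 3 days from High.
After 0 days: (1.0000, 0.0000, 0.0000)
After 1 day: (0.2000, 0.4500, 0.3500)
After 2 days: (0.3475, 0.3150, 0.3375)
After 3 days: (0.3125, 0.3555, 0.3320)
P(in Surplus after 3 days) = 0.3320

0.3320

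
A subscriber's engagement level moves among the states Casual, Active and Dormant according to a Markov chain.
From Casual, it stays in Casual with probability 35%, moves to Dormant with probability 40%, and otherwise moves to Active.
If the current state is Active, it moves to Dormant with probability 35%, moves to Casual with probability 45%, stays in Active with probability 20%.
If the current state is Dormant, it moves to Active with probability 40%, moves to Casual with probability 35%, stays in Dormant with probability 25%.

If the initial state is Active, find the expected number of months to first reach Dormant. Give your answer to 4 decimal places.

Let t(s) be the expected number of months to first reach Dormant from state s, with t(Dormant) = 0. Conditioning on the first month:
t(Casual) = 1 + 0.35·t(Casual) + 0.25·t(Active)
t(Active) = 1 + 0.45·t(Casual) + 0.2·t(Active)
Solving: t(Casual) = 2.5767, t(Active) = 2.6994.
Expected months from Active to Dormant: 2.6994.

2.6994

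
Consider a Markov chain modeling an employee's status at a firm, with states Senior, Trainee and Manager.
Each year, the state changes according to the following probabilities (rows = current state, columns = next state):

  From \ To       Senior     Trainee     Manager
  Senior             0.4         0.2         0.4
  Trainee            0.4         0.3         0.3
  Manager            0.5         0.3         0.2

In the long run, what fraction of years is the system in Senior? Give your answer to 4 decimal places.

0.4312

Let the stationary distribution be π with π = πP and π_1 + π_2 + π_3 = 1.
π_1 = 0.4·π_1 + 0.4·π_2 + 0.5·π_3
π_2 = 0.2·π_1 + 0.3·π_2 + 0.3·π_3
Solving with the normalization constraint gives π = (0.4312, 0.2569, 0.3119).
So the stationary probability of Senior is 0.4312.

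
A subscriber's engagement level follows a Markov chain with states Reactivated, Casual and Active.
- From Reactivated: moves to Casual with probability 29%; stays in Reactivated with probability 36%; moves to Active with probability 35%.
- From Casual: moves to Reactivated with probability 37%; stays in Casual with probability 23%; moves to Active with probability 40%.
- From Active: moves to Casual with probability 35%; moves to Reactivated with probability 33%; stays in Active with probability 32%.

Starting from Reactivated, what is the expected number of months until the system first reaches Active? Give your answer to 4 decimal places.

Let t(s) be the expected number of months to first reach Active from state s, with t(Active) = 0. Conditioning on the first month:
t(Reactivated) = 1 + 0.36·t(Reactivated) + 0.29·t(Casual)
t(Casual) = 1 + 0.37·t(Reactivated) + 0.23·t(Casual)
Solving: t(Reactivated) = 2.7497, t(Casual) = 2.6200.
Expected months from Reactivated to Active: 2.7497.

2.7497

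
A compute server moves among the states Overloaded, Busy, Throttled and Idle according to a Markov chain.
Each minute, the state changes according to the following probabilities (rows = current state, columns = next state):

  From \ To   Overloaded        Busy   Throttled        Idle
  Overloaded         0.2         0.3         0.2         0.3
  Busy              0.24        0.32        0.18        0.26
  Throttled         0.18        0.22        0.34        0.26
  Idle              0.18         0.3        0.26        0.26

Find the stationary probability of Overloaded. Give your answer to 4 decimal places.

Let the stationary distribution be π with π = πP and π_1 + π_2 + π_3 + π_4 = 1.
π_1 = 0.2·π_1 + 0.24·π_2 + 0.18·π_3 + 0.18·π_4
π_2 = 0.3·π_1 + 0.32·π_2 + 0.22·π_3 + 0.3·π_4
π_3 = 0.2·π_1 + 0.18·π_2 + 0.34·π_3 + 0.26·π_4
Solving with the normalization constraint gives π = (0.2012, 0.2862, 0.2446, 0.2680).
So the stationary probability of Overloaded is 0.2012.

0.2012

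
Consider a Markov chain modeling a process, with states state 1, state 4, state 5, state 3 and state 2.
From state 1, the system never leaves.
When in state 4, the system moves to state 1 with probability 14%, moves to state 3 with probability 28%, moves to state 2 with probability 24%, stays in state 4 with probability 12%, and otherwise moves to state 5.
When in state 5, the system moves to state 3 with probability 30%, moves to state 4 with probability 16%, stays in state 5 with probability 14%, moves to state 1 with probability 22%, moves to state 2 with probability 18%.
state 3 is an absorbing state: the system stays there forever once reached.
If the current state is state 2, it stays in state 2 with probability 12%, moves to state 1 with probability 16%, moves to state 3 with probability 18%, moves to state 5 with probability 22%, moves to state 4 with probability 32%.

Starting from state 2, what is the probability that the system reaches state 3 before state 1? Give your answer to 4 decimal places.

Let h(s) be the probability of absorption at state 3 starting from transient state s. Then h(state 3) = 1 and h(state 1) = 0. By first-step analysis:
h(state 4) = 0.14·0 + 0.12·h(state 4) + 0.22·h(state 5) + 0.28·1 + 0.24·h(state 2)
h(state 5) = 0.22·0 + 0.16·h(state 4) + 0.14·h(state 5) + 0.3·1 + 0.18·h(state 2)
h(state 2) = 0.16·0 + 0.32·h(state 4) + 0.22·h(state 5) + 0.18·1 + 0.12·h(state 2)
Solving: h(state 4) = 0.6219, h(state 5) = 0.5853, h(state 2) = 0.5770.
Starting from state 2, the probability is 0.5770.

0.5770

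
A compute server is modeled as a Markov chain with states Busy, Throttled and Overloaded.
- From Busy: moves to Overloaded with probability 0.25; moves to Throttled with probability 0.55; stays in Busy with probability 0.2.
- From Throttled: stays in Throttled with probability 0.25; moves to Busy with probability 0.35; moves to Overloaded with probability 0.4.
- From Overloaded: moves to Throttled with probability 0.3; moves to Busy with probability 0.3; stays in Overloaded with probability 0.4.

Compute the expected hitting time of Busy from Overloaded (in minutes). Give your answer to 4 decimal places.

3.1818

Let t(s) be the expected number of minutes to first reach Busy from state s, with t(Busy) = 0. Conditioning on the first minute:
t(Throttled) = 1 + 0.25·t(Throttled) + 0.4·t(Overloaded)
t(Overloaded) = 1 + 0.3·t(Throttled) + 0.4·t(Overloaded)
Solving: t(Throttled) = 3.0303, t(Overloaded) = 3.1818.
Expected minutes from Overloaded to Busy: 3.1818.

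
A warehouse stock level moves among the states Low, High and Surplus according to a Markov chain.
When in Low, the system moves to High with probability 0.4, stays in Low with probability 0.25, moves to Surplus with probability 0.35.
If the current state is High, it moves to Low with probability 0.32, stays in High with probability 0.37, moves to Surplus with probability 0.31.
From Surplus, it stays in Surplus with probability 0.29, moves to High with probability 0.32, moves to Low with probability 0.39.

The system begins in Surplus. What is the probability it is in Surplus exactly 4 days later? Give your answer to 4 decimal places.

0.3165

Propagate the distribution vector 4 days from Surplus.
After 0 days: (0.0000, 0.0000, 1.0000)
After 1 day: (0.3900, 0.3200, 0.2900)
After 2 days: (0.3130, 0.3672, 0.3198)
After 3 days: (0.3205, 0.3634, 0.3161)
After 4 days: (0.3197, 0.3638, 0.3165)
P(in Surplus after 4 days) = 0.3165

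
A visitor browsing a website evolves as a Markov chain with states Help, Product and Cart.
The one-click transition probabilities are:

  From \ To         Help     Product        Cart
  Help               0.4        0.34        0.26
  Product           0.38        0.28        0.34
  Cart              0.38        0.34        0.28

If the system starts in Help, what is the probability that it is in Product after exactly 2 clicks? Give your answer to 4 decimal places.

Sum over the intermediate state after 1 click:
P = P(Help→Help)·P(Help→Product) + P(Help→Product)·P(Product→Product) + P(Help→Cart)·P(Cart→Product)
  = 0.4×0.34 + 0.34×0.28 + 0.26×0.34
  = 0.1360 + 0.0952 + 0.0884 = 0.3196

0.3196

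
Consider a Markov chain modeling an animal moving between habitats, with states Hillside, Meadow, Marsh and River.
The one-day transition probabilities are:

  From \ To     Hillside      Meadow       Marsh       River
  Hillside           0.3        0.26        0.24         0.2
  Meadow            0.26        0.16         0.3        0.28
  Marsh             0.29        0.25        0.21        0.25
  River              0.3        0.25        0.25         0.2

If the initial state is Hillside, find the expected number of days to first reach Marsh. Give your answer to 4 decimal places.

3.9024

Let t(s) be the expected number of days to first reach Marsh from state s, with t(Marsh) = 0. Conditioning on the first day:
t(Hillside) = 1 + 0.3·t(Hillside) + 0.26·t(Meadow) + 0.2·t(River)
t(Meadow) = 1 + 0.26·t(Hillside) + 0.16·t(Meadow) + 0.28·t(River)
t(River) = 1 + 0.3·t(Hillside) + 0.25·t(Meadow) + 0.2·t(River)
Solving: t(Hillside) = 3.9024, t(Meadow) = 3.6869, t(River) = 3.8656.
Expected days from Hillside to Marsh: 3.9024.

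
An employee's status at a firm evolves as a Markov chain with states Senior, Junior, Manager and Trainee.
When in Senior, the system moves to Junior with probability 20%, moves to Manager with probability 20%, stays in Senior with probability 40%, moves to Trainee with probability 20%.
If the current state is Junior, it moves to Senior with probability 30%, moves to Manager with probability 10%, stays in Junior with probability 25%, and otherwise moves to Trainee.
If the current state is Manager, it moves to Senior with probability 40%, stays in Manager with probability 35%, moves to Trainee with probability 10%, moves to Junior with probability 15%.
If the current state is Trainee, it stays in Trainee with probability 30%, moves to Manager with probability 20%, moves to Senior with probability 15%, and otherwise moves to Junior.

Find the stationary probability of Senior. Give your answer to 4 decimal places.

Let the stationary distribution be π with π = πP and π_1 + π_2 + π_3 + π_4 = 1.
π_1 = 0.4·π_1 + 0.3·π_2 + 0.4·π_3 + 0.15·π_4
π_2 = 0.2·π_1 + 0.25·π_2 + 0.15·π_3 + 0.35·π_4
π_3 = 0.2·π_1 + 0.1·π_2 + 0.35·π_3 + 0.2·π_4
Solving with the normalization constraint gives π = (0.3166, 0.2373, 0.2074, 0.2387).
So the stationary probability of Senior is 0.3166.

0.3166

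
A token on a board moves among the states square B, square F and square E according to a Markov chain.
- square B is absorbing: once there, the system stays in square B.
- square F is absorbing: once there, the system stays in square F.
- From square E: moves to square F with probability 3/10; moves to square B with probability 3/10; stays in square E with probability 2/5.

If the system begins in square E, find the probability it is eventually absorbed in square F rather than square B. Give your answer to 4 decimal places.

Let h(s) be the probability of absorption at square F starting from transient state s. Then h(square F) = 1 and h(square B) = 0. By first-step analysis:
h(square E) = 0.3·0 + 0.3·1 + 0.4·h(square E)
Solving: h(square E) = 0.5000.
Starting from square E, the probability is 0.5000.

0.5000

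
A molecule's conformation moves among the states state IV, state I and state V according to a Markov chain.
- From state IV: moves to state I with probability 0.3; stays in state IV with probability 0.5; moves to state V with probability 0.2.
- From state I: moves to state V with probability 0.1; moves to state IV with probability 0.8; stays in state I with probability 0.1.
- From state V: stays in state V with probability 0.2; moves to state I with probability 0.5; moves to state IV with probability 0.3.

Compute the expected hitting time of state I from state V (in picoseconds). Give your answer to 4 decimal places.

Let t(s) be the expected number of picoseconds to first reach state I from state s, with t(state I) = 0. Conditioning on the first picosecond:
t(state IV) = 1 + 0.5·t(state IV) + 0.2·t(state V)
t(state V) = 1 + 0.3·t(state IV) + 0.2·t(state V)
Solving: t(state IV) = 2.9412, t(state V) = 2.3529.
Expected picoseconds from state V to state I: 2.3529.

2.3529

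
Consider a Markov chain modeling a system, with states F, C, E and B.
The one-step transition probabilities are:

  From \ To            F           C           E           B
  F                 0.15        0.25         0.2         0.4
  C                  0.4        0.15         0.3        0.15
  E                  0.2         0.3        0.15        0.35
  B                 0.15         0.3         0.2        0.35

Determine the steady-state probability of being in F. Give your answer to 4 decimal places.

0.2235

Let the stationary distribution be π with π = πP and π_1 + π_2 + π_3 + π_4 = 1.
π_1 = 0.15·π_1 + 0.4·π_2 + 0.2·π_3 + 0.15·π_4
π_2 = 0.25·π_1 + 0.15·π_2 + 0.3·π_3 + 0.3·π_4
π_3 = 0.2·π_1 + 0.3·π_2 + 0.15·π_3 + 0.2·π_4
Solving with the normalization constraint gives π = (0.2235, 0.2512, 0.2144, 0.3109).
So the stationary probability of F is 0.2235.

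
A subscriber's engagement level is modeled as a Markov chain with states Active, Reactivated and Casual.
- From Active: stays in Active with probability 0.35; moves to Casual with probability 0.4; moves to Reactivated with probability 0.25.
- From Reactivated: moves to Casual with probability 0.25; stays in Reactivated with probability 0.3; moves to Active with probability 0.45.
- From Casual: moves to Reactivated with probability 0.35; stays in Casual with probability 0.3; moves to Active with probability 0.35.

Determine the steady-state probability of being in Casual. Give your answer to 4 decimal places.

0.3231

Let the stationary distribution be π with π = πP and π_1 + π_2 + π_3 = 1.
π_1 = 0.35·π_1 + 0.45·π_2 + 0.35·π_3
π_2 = 0.25·π_1 + 0.3·π_2 + 0.35·π_3
Solving with the normalization constraint gives π = (0.3797, 0.2972, 0.3231).
So the stationary probability of Casual is 0.3231.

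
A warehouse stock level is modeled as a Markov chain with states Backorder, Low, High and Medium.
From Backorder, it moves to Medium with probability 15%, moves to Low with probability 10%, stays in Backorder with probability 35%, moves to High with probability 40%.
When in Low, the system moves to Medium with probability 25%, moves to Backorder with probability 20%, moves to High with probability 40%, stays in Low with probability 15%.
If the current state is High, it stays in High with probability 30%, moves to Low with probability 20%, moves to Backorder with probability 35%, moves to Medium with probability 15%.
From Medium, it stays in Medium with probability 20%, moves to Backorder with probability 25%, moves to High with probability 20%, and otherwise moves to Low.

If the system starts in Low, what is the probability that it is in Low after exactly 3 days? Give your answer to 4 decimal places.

0.1859

Propagate the distribution vector 3 days from Low.
After 0 days: (0.0000, 1.0000, 0.0000, 0.0000)
After 1 day: (0.2000, 0.1500, 0.4000, 0.2500)
After 2 days: (0.3025, 0.2100, 0.3100, 0.1775)
After 3 days: (0.3008, 0.1859, 0.3335, 0.1799)
P(in Low after 3 days) = 0.1859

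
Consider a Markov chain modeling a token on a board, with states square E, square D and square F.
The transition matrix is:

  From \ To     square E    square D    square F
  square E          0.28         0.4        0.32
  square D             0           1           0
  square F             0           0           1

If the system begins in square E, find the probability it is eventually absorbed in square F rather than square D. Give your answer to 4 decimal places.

0.4444

Let h(s) be the probability of absorption at square F starting from transient state s. Then h(square F) = 1 and h(square D) = 0. By first-step analysis:
h(square E) = 0.28·h(square E) + 0.4·0 + 0.32·1
Solving: h(square E) = 0.4444.
Starting from square E, the probability is 0.4444.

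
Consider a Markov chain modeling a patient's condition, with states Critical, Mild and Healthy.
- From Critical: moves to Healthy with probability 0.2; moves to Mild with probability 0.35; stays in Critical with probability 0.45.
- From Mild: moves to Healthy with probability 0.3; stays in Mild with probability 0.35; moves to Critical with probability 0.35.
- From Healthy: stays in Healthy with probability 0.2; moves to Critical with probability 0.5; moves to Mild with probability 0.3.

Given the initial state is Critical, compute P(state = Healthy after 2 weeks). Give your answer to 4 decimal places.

0.2350

Sum over the intermediate state after 1 week:
P = P(Critical→Critical)·P(Critical→Healthy) + P(Critical→Mild)·P(Mild→Healthy) + P(Critical→Healthy)·P(Healthy→Healthy)
  = 0.45×0.2 + 0.35×0.3 + 0.2×0.2
  = 0.0900 + 0.1050 + 0.0400 = 0.2350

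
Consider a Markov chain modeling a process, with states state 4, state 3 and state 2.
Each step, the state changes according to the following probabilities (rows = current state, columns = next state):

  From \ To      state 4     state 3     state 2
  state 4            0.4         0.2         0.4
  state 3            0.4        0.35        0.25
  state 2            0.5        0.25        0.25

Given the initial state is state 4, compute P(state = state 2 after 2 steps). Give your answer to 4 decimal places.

0.3100

Sum over the intermediate state after 1 step:
P = P(state 4→state 4)·P(state 4→state 2) + P(state 4→state 3)·P(state 3→state 2) + P(state 4→state 2)·P(state 2→state 2)
  = 0.4×0.4 + 0.2×0.25 + 0.4×0.25
  = 0.1600 + 0.0500 + 0.1000 = 0.3100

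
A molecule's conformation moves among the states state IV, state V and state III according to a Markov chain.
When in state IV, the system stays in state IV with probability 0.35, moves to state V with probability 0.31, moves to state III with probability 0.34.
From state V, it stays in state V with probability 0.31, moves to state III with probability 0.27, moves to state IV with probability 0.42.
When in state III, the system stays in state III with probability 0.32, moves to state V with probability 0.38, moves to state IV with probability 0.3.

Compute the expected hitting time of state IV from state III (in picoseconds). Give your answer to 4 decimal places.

Let t(s) be the expected number of picoseconds to first reach state IV from state s, with t(state IV) = 0. Conditioning on the first picosecond:
t(state V) = 1 + 0.31·t(state V) + 0.27·t(state III)
t(state III) = 1 + 0.38·t(state V) + 0.32·t(state III)
Solving: t(state V) = 2.5914, t(state III) = 2.9187.
Expected picoseconds from state III to state IV: 2.9187.

2.9187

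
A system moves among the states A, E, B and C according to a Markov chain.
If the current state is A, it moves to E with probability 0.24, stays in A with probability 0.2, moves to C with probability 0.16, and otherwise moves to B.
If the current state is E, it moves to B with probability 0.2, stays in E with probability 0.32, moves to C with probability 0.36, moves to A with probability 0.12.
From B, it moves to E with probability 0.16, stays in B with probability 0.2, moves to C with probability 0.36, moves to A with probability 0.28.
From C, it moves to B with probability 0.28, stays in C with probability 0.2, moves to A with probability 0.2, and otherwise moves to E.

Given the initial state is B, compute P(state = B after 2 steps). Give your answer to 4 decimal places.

0.2848

Propagate the distribution vector 2 steps from B.
After 0 steps: (0.0000, 0.0000, 1.0000, 0.0000)
After 1 step: (0.2800, 0.1600, 0.2000, 0.3600)
After 2 steps: (0.2032, 0.2656, 0.2848, 0.2464)
P(in B after 2 steps) = 0.2848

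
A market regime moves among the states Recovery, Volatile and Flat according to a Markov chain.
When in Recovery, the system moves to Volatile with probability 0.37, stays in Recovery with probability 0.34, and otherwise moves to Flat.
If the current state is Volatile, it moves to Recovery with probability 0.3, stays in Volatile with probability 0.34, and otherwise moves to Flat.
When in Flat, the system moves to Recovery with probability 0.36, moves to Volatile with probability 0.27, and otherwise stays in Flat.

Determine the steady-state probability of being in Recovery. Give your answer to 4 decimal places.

Let the stationary distribution be π with π = πP and π_1 + π_2 + π_3 = 1.
π_1 = 0.34·π_1 + 0.3·π_2 + 0.36·π_3
π_2 = 0.37·π_1 + 0.34·π_2 + 0.27·π_3
Solving with the normalization constraint gives π = (0.3338, 0.3262, 0.3400).
So the stationary probability of Recovery is 0.3338.

0.3338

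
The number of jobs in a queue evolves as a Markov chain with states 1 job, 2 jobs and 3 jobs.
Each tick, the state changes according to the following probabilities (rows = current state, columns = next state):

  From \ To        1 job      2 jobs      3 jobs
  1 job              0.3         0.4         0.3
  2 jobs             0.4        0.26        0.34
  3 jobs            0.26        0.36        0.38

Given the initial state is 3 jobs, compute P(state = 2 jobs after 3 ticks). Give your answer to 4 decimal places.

Propagate the distribution vector 3 ticks from 3 jobs.
After 0 ticks: (0.0000, 0.0000, 1.0000)
After 1 tick: (0.2600, 0.3600, 0.3800)
After 2 ticks: (0.3208, 0.3344, 0.3448)
After 3 ticks: (0.3196, 0.3394, 0.3410)
P(in 2 jobs after 3 ticks) = 0.3394

0.3394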